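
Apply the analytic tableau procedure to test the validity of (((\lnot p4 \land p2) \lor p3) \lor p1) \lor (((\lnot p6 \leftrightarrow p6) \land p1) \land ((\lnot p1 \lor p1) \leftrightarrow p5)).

Not valid

Assume the negation and expand:
Initial set: {F ((((\lnot p4 \land p2) \lor p3) \lor p1) \lor (((\lnot p6 \leftrightarrow p6) \land p1) \land ((\lnot p1 \lor p1) \leftrightarrow p5)))}.
F ((((\lnot p4 \land p2) \lor p3) \lor p1) \lor (((\lnot p6 \leftrightarrow p6) \land p1) \land ((\lnot p1 \lor p1) \leftrightarrow p5))): α-rule — add F (((\lnot p4 \land p2) \lor p3) \lor p1), F (((\lnot p6 \leftrightarrow p6) \land p1) \land ((\lnot p1 \lor p1) \leftrightarrow p5)).
F (((\lnot p4 \land p2) \lor p3) \lor p1): α-rule — add F ((\lnot p4 \land p2) \lor p3), F p1.
F ((\lnot p4 \land p2) \lor p3): α-rule — add F (\lnot p4 \land p2), F p3.
F (((\lnot p6 \leftrightarrow p6) \land p1) \land ((\lnot p1 \lor p1) \leftrightarrow p5)): β-rule — branch into F ((\lnot p6 \leftrightarrow p6) \land p1)  //  F ((\lnot p1 \lor p1) \leftrightarrow p5).
  branch 1 (add F ((\lnot p6 \leftrightarrow p6) \land p1)):
    F (\lnot p4 \land p2): β-rule — branch into F \lnot p4  //  F p2.
      branch 1.1 (add F \lnot p4):
        F ((\lnot p6 \leftrightarrow p6) \land p1): β-rule — branch into F (\lnot p6 \leftrightarrow p6)  //  F p1.
          branch 1.1.1 (add F (\lnot p6 \leftrightarrow p6)):
            F (\lnot p6 \leftrightarrow p6): β-rule — branch into T \lnot p6, F p6  //  F \lnot p6, T p6.
              branch 1.1.1.1 (add T \lnot p6, F p6):
                ○ open, literals {p1=F, p3=F, p4=T, p6=F}.
              branch 1.1.1.2 (add F \lnot p6, T p6):
                ○ open, literals {p1=F, p3=F, p4=T, p6=T}.
          branch 1.1.2 (add F p1):
            ○ open, literals {p1=F, p3=F, p4=T}.
      branch 1.2 (add F p2):
        F ((\lnot p6 \leftrightarrow p6) \land p1): β-rule — branch into F (\lnot p6 \leftrightarrow p6)  //  F p1.
          branch 1.2.1 (add F (\lnot p6 \leftrightarrow p6)):
            F (\lnot p6 \leftrightarrow p6): β-rule — branch into T \lnot p6, F p6  //  F \lnot p6, T p6.
              branch 1.2.1.1 (add T \lnot p6, F p6):
                ○ open, literals {p1=F, p2=F, p3=F, p6=F}.
              branch 1.2.1.2 (add F \lnot p6, T p6):
                ○ open, literals {p1=F, p2=F, p3=F, p6=T}.
          branch 1.2.2 (add F p1):
            ○ open, literals {p1=F, p2=F, p3=F}.
  branch 2 (add F ((\lnot p1 \lor p1) \leftrightarrow p5)):
    F (\lnot p4 \land p2): β-rule — branch into F \lnot p4  //  F p2.
      branch 2.1 (add F \lnot p4):
        F ((\lnot p1 \lor p1) \leftrightarrow p5): β-rule — branch into T (\lnot p1 \lor p1), F p5  //  F (\lnot p1 \lor p1), T p5.
          branch 2.1.1 (add T (\lnot p1 \lor p1), F p5):
            T (\lnot p1 \lor p1): β-rule — branch into T \lnot p1  //  T p1.
              branch 2.1.1.1 (add T \lnot p1):
                ○ open, literals {p1=F, p3=F, p4=T, p5=F}.
              branch 2.1.1.2 (add T p1):
                × closes — contains both p1 and \lnot p1.
          branch 2.1.2 (add F (\lnot p1 \lor p1), T p5):
            F (\lnot p1 \lor p1): α-rule — add F \lnot p1, F p1.
            × closes — contains both p1 and \lnot p1.
      branch 2.2 (add F p2):
        F ((\lnot p1 \lor p1) \leftrightarrow p5): β-rule — branch into T (\lnot p1 \lor p1), F p5  //  F (\lnot p1 \lor p1), T p5.
          branch 2.2.1 (add T (\lnot p1 \lor p1), F p5):
            T (\lnot p1 \lor p1): β-rule — branch into T \lnot p1  //  T p1.
              branch 2.2.1.1 (add T \lnot p1):
                ○ open, literals {p1=F, p2=F, p3=F, p5=F}.
              branch 2.2.1.2 (add T p1):
                × closes — contains both p1 and \lnot p1.
          branch 2.2.2 (add F (\lnot p1 \lor p1), T p5):
            F (\lnot p1 \lor p1): α-rule — add F \lnot p1, F p1.
            × closes — contains both p1 and \lnot p1.
4 branches closed, 8 open.
An open branch gives a countermodel: p1=F, p3=F, p4=T, p6=F (unmentioned atoms arbitrary); under it the original formula is false.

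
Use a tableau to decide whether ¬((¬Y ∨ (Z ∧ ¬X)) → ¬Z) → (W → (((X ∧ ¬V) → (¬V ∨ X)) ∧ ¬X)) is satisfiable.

Satisfiable

Initial set: {(¬((¬Y ∨ (Z ∧ ¬X)) → ¬Z) → (W → (((X ∧ ¬V) → (¬V ∨ X)) ∧ ¬X)))}.
(¬((¬Y ∨ (Z ∧ ¬X)) → ¬Z) → (W → (((X ∧ ¬V) → (¬V ∨ X)) ∧ ¬X))): β-rule — branch into ¬¬((¬Y ∨ (Z ∧ ¬X)) → ¬Z)  //  (W → (((X ∧ ¬V) → (¬V ∨ X)) ∧ ¬X)).
  branch 1 (add ¬¬((¬Y ∨ (Z ∧ ¬X)) → ¬Z)):
    ¬¬((¬Y ∨ (Z ∧ ¬X)) → ¬Z): β-rule — branch into ¬(¬Y ∨ (Z ∧ ¬X))  //  ¬Z.
      branch 1.1 (add ¬(¬Y ∨ (Z ∧ ¬X))):
        ¬(¬Y ∨ (Z ∧ ¬X)): α-rule — add ¬¬Y, ¬(Z ∧ ¬X).
        ¬(Z ∧ ¬X): β-rule — branch into ¬Z  //  ¬¬X.
          branch 1.1.1 (add ¬Z):
            ○ open, literals {Y=true, Z=false}.
          branch 1.1.2 (add ¬¬X):
            ○ open, literals {X=true, Y=true}.
      branch 1.2 (add ¬Z):
        ○ open, literals {Z=false}.
  branch 2 (add (W → (((X ∧ ¬V) → (¬V ∨ X)) ∧ ¬X))):
    (W → (((X ∧ ¬V) → (¬V ∨ X)) ∧ ¬X)): β-rule — branch into ¬W  //  (((X ∧ ¬V) → (¬V ∨ X)) ∧ ¬X).
      branch 2.1 (add ¬W):
        ○ open, literals {W=false}.
      branch 2.2 (add (((X ∧ ¬V) → (¬V ∨ X)) ∧ ¬X)):
        (((X ∧ ¬V) → (¬V ∨ X)) ∧ ¬X): α-rule — add ((X ∧ ¬V) → (¬V ∨ X)), ¬X.
        ((X ∧ ¬V) → (¬V ∨ X)): β-rule — branch into ¬(X ∧ ¬V)  //  (¬V ∨ X).
          branch 2.2.1 (add ¬(X ∧ ¬V)):
            ¬(X ∧ ¬V): β-rule — branch into ¬X  //  ¬¬V.
              branch 2.2.1.1 (add ¬X):
                ○ open, literals {X=false}.
              branch 2.2.1.2 (add ¬¬V):
                ○ open, literals {V=true, X=false}.
          branch 2.2.2 (add (¬V ∨ X)):
            (¬V ∨ X): β-rule — branch into ¬V  //  X.
              branch 2.2.2.1 (add ¬V):
                ○ open, literals {V=false, X=false}.
              branch 2.2.2.2 (add X):
                × closes — contains both X and ¬X.
1 branch closed, 7 open.
An open branch gives a satisfying assignment: Y=true, Z=false.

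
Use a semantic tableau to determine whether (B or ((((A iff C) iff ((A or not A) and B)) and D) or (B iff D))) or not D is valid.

Not valid

Assume the negation and expand:
Initial set: {not ((B or ((((A iff C) iff ((A or not A) and B)) and D) or (B iff D))) or not D)}.
not ((B or ((((A iff C) iff ((A or not A) and B)) and D) or (B iff D))) or not D): α-rule — add not (B or ((((A iff C) iff ((A or not A) and B)) and D) or (B iff D))), not not D.
not (B or ((((A iff C) iff ((A or not A) and B)) and D) or (B iff D))): α-rule — add not B, not ((((A iff C) iff ((A or not A) and B)) and D) or (B iff D)).
not ((((A iff C) iff ((A or not A) and B)) and D) or (B iff D)): α-rule — add not (((A iff C) iff ((A or not A) and B)) and D), not (B iff D).
not (((A iff C) iff ((A or not A) and B)) and D): β-rule — branch into not ((A iff C) iff ((A or not A) and B))  //  not D.
  branch 1 (add not ((A iff C) iff ((A or not A) and B))):
    not (B iff D): β-rule — branch into B, not D  //  not B, D.
      branch 1.1 (add B, not D):
        × closes — contains both B and not B.
      branch 1.2 (add not B, D):
        not ((A iff C) iff ((A or not A) and B)): β-rule — branch into (A iff C), not ((A or not A) and B)  //  not (A iff C), ((A or not A) and B).
          branch 1.2.1 (add (A iff C), not ((A or not A) and B)):
            (A iff C): β-rule — branch into A, C  //  not A, not C.
              branch 1.2.1.1 (add A, C):
                not ((A or not A) and B): β-rule — branch into not (A or not A)  //  not B.
                  branch 1.2.1.1.1 (add not (A or not A)):
                    not (A or not A): α-rule — add not A, not not A.
                    × closes — contains both A and not A.
                  branch 1.2.1.1.2 (add not B):
                    ○ open, literals {A=T, B=F, C=T, D=T}.
              branch 1.2.1.2 (add not A, not C):
                not ((A or not A) and B): β-rule — branch into not (A or not A)  //  not B.
                  branch 1.2.1.2.1 (add not (A or not A)):
                    not (A or not A): α-rule — add not A, not not A.
                    × closes — contains both A and not A.
                  branch 1.2.1.2.2 (add not B):
                    ○ open, literals {A=F, B=F, C=F, D=T}.
          branch 1.2.2 (add not (A iff C), ((A or not A) and B)):
            ((A or not A) and B): α-rule — add (A or not A), B.
            × closes — contains both B and not B.
  branch 2 (add not D):
    × closes — contains both D and not D.
5 branches closed, 2 open.
An open branch gives a countermodel: A=T, B=F, C=T, D=T (unmentioned atoms arbitrary); under it the original formula is false.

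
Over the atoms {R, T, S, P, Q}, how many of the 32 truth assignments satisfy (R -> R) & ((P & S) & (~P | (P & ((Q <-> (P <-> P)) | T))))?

6

Initial set: {((R -> R) & ((P & S) & (~P | (P & ((Q <-> (P <-> P)) | T)))))}.
((R -> R) & ((P & S) & (~P | (P & ((Q <-> (P <-> P)) | T))))): α-rule — add (R -> R), ((P & S) & (~P | (P & ((Q <-> (P <-> P)) | T)))).
((P & S) & (~P | (P & ((Q <-> (P <-> P)) | T)))): α-rule — add (P & S), (~P | (P & ((Q <-> (P <-> P)) | T))).
(P & S): α-rule — add P, S.
(R -> R): β-rule — branch into ~R  //  R.
  branch 1 (add ~R):
    (~P | (P & ((Q <-> (P <-> P)) | T))): β-rule — branch into ~P  //  (P & ((Q <-> (P <-> P)) | T)).
      branch 1.1 (add ~P):
        × closes — contains both P and ~P.
      branch 1.2 (add (P & ((Q <-> (P <-> P)) | T))):
        (P & ((Q <-> (P <-> P)) | T)): α-rule — add P, ((Q <-> (P <-> P)) | T).
        ((Q <-> (P <-> P)) | T): β-rule — branch into (Q <-> (P <-> P))  //  T.
          branch 1.2.1 (add (Q <-> (P <-> P))):
            (Q <-> (P <-> P)): β-rule — branch into Q, (P <-> P)  //  ~Q, ~(P <-> P).
              branch 1.2.1.1 (add Q, (P <-> P)):
                (P <-> P): β-rule — branch into P, P  //  ~P, ~P.
                  branch 1.2.1.1.1 (add P, P):
                    ○ open, literals {P=true, Q=true, R=false, S=true}.
                  branch 1.2.1.1.2 (add ~P, ~P):
                    × closes — contains both P and ~P.
              branch 1.2.1.2 (add ~Q, ~(P <-> P)):
                ~(P <-> P): β-rule — branch into P, ~P  //  ~P, P.
                  branch 1.2.1.2.1 (add P, ~P):
                    × closes — contains both P and ~P.
                  branch 1.2.1.2.2 (add ~P, P):
                    × closes — contains both P and ~P.
          branch 1.2.2 (add T):
            ○ open, literals {P=true, R=false, S=true, T=true}.
  branch 2 (add R):
    (~P | (P & ((Q <-> (P <-> P)) | T))): β-rule — branch into ~P  //  (P & ((Q <-> (P <-> P)) | T)).
      branch 2.1 (add ~P):
        × closes — contains both P and ~P.
      branch 2.2 (add (P & ((Q <-> (P <-> P)) | T))):
        (P & ((Q <-> (P <-> P)) | T)): α-rule — add P, ((Q <-> (P <-> P)) | T).
        ((Q <-> (P <-> P)) | T): β-rule — branch into (Q <-> (P <-> P))  //  T.
          branch 2.2.1 (add (Q <-> (P <-> P))):
            (Q <-> (P <-> P)): β-rule — branch into Q, (P <-> P)  //  ~Q, ~(P <-> P).
              branch 2.2.1.1 (add Q, (P <-> P)):
                (P <-> P): β-rule — branch into P, P  //  ~P, ~P.
                  branch 2.2.1.1.1 (add P, P):
                    ○ open, literals {P=true, Q=true, R=true, S=true}.
                  branch 2.2.1.1.2 (add ~P, ~P):
                    × closes — contains both P and ~P.
              branch 2.2.1.2 (add ~Q, ~(P <-> P)):
                ~(P <-> P): β-rule — branch into P, ~P  //  ~P, P.
                  branch 2.2.1.2.1 (add P, ~P):
                    × closes — contains both P and ~P.
                  branch 2.2.1.2.2 (add ~P, P):
                    × closes — contains both P and ~P.
          branch 2.2.2 (add T):
            ○ open, literals {P=true, R=true, S=true, T=true}.
8 branches closed, 4 open.
Each open branch fixes some atoms; the unmentioned ones are free. Counting distinct full assignments: branch {P=true, Q=true, R=false, S=true} (T) contributes 2 new; branch {P=true, R=false, S=true, T=true} (Q) contributes 1 new; branch {P=true, Q=true, R=true, S=true} (T) contributes 2 new; branch {P=true, R=true, S=true, T=true} (Q) contributes 1 new. Total: 6.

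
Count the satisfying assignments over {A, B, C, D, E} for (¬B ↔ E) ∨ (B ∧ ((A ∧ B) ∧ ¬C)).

18

Initial set: {((¬B ↔ E) ∨ (B ∧ ((A ∧ B) ∧ ¬C)))}.
((¬B ↔ E) ∨ (B ∧ ((A ∧ B) ∧ ¬C))): β-rule — branch into (¬B ↔ E)  //  (B ∧ ((A ∧ B) ∧ ¬C)).
  branch 1 (add (¬B ↔ E)):
    (¬B ↔ E): β-rule — branch into ¬B, E  //  ¬¬B, ¬E.
      branch 1.1 (add ¬B, E):
        ○ open, literals {B=false, E=true}.
      branch 1.2 (add ¬¬B, ¬E):
        ○ open, literals {B=true, E=false}.
  branch 2 (add (B ∧ ((A ∧ B) ∧ ¬C))):
    (B ∧ ((A ∧ B) ∧ ¬C)): α-rule — add B, ((A ∧ B) ∧ ¬C).
    ((A ∧ B) ∧ ¬C): α-rule — add (A ∧ B), ¬C.
    (A ∧ B): α-rule — add A, B.
    ○ open, literals {A=true, B=true, C=false}.
0 branches closed, 3 open.
Each open branch fixes some atoms; the unmentioned ones are free. Counting distinct full assignments: branch {B=false, E=true} (A, C, D) contributes 8 new; branch {B=true, E=false} (A, C, D) contributes 8 new; branch {A=true, B=true, C=false} (D, E) contributes 2 new. Total: 18.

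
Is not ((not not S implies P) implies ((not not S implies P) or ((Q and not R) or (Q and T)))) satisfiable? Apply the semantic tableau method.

Initial set: {not ((not not S implies P) implies ((not not S implies P) or ((Q and not R) or (Q and T))))}.
not ((not not S implies P) implies ((not not S implies P) or ((Q and not R) or (Q and T)))): α-rule — add (not not S implies P), not ((not not S implies P) or ((Q and not R) or (Q and T))).
not ((not not S implies P) or ((Q and not R) or (Q and T))): α-rule — add not (not not S implies P), not ((Q and not R) or (Q and T)).
not (not not S implies P): α-rule — add not not S, not P.
not ((Q and not R) or (Q and T)): α-rule — add not (Q and not R), not (Q and T).
not not S: drop double negation, giving S.
(not not S implies P): β-rule — branch into not not not S  //  P.
  branch 1 (add not not not S):
    not not not S: drop double negation, giving not S.
    × closes — contains both S and not S.
  branch 2 (add P):
    × closes — contains both P and not P.
All 2 branches close.
Every branch closed; the formula is unsatisfiable.

Unsatisfiable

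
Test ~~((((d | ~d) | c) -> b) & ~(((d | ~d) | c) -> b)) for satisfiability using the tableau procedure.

Initial set: {~~((((d | ~d) | c) -> b) & ~(((d | ~d) | c) -> b))}.
~~((((d | ~d) | c) -> b) & ~(((d | ~d) | c) -> b)): drop double negation, giving ((((d | ~d) | c) -> b) & ~(((d | ~d) | c) -> b)).
((((d | ~d) | c) -> b) & ~(((d | ~d) | c) -> b)): α-rule — add (((d | ~d) | c) -> b), ~(((d | ~d) | c) -> b).
~(((d | ~d) | c) -> b): α-rule — add ((d | ~d) | c), ~b.
(((d | ~d) | c) -> b): β-rule — branch into ~((d | ~d) | c)  //  b.
  branch 1 (add ~((d | ~d) | c)):
    ~((d | ~d) | c): α-rule — add ~(d | ~d), ~c.
    ~(d | ~d): α-rule — add ~d, ~~d.
    × closes — contains both d and ~d.
  branch 2 (add b):
    × closes — contains both b and ~b.
All 2 branches close.
Every branch closed; the formula is unsatisfiable.

Unsatisfiable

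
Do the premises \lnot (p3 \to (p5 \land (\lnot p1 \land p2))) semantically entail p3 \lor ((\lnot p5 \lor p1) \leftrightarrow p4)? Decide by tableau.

Initial set: {\lnot (p3 \to (p5 \land (\lnot p1 \land p2))); \lnot (p3 \lor ((\lnot p5 \lor p1) \leftrightarrow p4))}.
\lnot (p3 \to (p5 \land (\lnot p1 \land p2))): α-rule — add p3, \lnot (p5 \land (\lnot p1 \land p2)).
\lnot (p3 \lor ((\lnot p5 \lor p1) \leftrightarrow p4)): α-rule — add \lnot p3, \lnot ((\lnot p5 \lor p1) \leftrightarrow p4).
× closes — contains both p3 and \lnot p3.
All 1 branch closes.
Every branch closed, so the premises entail the conclusion.

Yes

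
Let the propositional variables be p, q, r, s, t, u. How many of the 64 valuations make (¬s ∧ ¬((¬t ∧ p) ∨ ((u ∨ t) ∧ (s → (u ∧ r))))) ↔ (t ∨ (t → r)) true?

4

Initial set: {T ((¬s ∧ ¬((¬t ∧ p) ∨ ((u ∨ t) ∧ (s → (u ∧ r))))) ↔ (t ∨ (t → r)))}.
T ((¬s ∧ ¬((¬t ∧ p) ∨ ((u ∨ t) ∧ (s → (u ∧ r))))) ↔ (t ∨ (t → r))): β-rule — branch into T (¬s ∧ ¬((¬t ∧ p) ∨ ((u ∨ t) ∧ (s → (u ∧ r))))), T (t ∨ (t → r))  //  F (¬s ∧ ¬((¬t ∧ p) ∨ ((u ∨ t) ∧ (s → (u ∧ r))))), F (t ∨ (t → r)).
  branch 1 (add T (¬s ∧ ¬((¬t ∧ p) ∨ ((u ∨ t) ∧ (s → (u ∧ r))))), T (t ∨ (t → r))):
    T (¬s ∧ ¬((¬t ∧ p) ∨ ((u ∨ t) ∧ (s → (u ∧ r))))): α-rule — add T ¬s, T ¬((¬t ∧ p) ∨ ((u ∨ t) ∧ (s → (u ∧ r)))).
    T ¬((¬t ∧ p) ∨ ((u ∨ t) ∧ (s → (u ∧ r)))): α-rule — add F (¬t ∧ p), F ((u ∨ t) ∧ (s → (u ∧ r))).
    T (t ∨ (t → r)): β-rule — branch into T t  //  T (t → r).
      branch 1.1 (add T t):
        F (¬t ∧ p): β-rule — branch into F ¬t  //  F p.
          branch 1.1.1 (add F ¬t):
            F ((u ∨ t) ∧ (s → (u ∧ r))): β-rule — branch into F (u ∨ t)  //  F (s → (u ∧ r)).
              branch 1.1.1.1 (add F (u ∨ t)):
                F (u ∨ t): α-rule — add F u, F t.
                × closes — contains both t and ¬t.
              branch 1.1.1.2 (add F (s → (u ∧ r))):
                F (s → (u ∧ r)): α-rule — add T s, F (u ∧ r).
                × closes — contains both s and ¬s.
          branch 1.1.2 (add F p):
            F ((u ∨ t) ∧ (s → (u ∧ r))): β-rule — branch into F (u ∨ t)  //  F (s → (u ∧ r)).
              branch 1.1.2.1 (add F (u ∨ t)):
                F (u ∨ t): α-rule — add F u, F t.
                × closes — contains both t and ¬t.
              branch 1.1.2.2 (add F (s → (u ∧ r))):
                F (s → (u ∧ r)): α-rule — add T s, F (u ∧ r).
                × closes — contains both s and ¬s.
      branch 1.2 (add T (t → r)):
        F (¬t ∧ p): β-rule — branch into F ¬t  //  F p.
          branch 1.2.1 (add F ¬t):
            F ((u ∨ t) ∧ (s → (u ∧ r))): β-rule — branch into F (u ∨ t)  //  F (s → (u ∧ r)).
              branch 1.2.1.1 (add F (u ∨ t)):
                F (u ∨ t): α-rule — add F u, F t.
                × closes — contains both t and ¬t.
              branch 1.2.1.2 (add F (s → (u ∧ r))):
                F (s → (u ∧ r)): α-rule — add T s, F (u ∧ r).
                × closes — contains both s and ¬s.
          branch 1.2.2 (add F p):
            F ((u ∨ t) ∧ (s → (u ∧ r))): β-rule — branch into F (u ∨ t)  //  F (s → (u ∧ r)).
              branch 1.2.2.1 (add F (u ∨ t)):
                F (u ∨ t): α-rule — add F u, F t.
                T (t → r): β-rule — branch into F t  //  T r.
                  branch 1.2.2.1.1 (add F t):
                    ○ open, literals {p=false, s=false, t=false, u=false}.
                  branch 1.2.2.1.2 (add T r):
                    ○ open, literals {p=false, r=true, s=false, t=false, u=false}.
              branch 1.2.2.2 (add F (s → (u ∧ r))):
                F (s → (u ∧ r)): α-rule — add T s, F (u ∧ r).
                × closes — contains both s and ¬s.
  branch 2 (add F (¬s ∧ ¬((¬t ∧ p) ∨ ((u ∨ t) ∧ (s → (u ∧ r))))), F (t ∨ (t → r))):
    F (t ∨ (t → r)): α-rule — add F t, F (t → r).
    F (t → r): α-rule — add T t, F r.
    × closes — contains both t and ¬t.
8 branches closed, 2 open.
Each open branch fixes some atoms; the unmentioned ones are free. Counting distinct full assignments: branch {p=false, s=false, t=false, u=false} (q, r) contributes 4 new; branch {p=false, r=true, s=false, t=false, u=false} (q) contributes 0 new. Total: 4.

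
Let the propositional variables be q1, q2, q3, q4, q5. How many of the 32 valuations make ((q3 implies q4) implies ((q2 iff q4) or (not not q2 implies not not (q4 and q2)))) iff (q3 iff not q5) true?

16

Initial set: {(((q3 implies q4) implies ((q2 iff q4) or (not not q2 implies not not (q4 and q2)))) iff (q3 iff not q5))}.
(((q3 implies q4) implies ((q2 iff q4) or (not not q2 implies not not (q4 and q2)))) iff (q3 iff not q5)): β-rule — branch into ((q3 implies q4) implies ((q2 iff q4) or (not not q2 implies not not (q4 and q2)))), (q3 iff not q5)  //  not ((q3 implies q4) implies ((q2 iff q4) or (not not q2 implies not not (q4 and q2)))), not (q3 iff not q5).
  branch 1 (add ((q3 implies q4) implies ((q2 iff q4) or (not not q2 implies not not (q4 and q2)))), (q3 iff not q5)):
    ((q3 implies q4) implies ((q2 iff q4) or (not not q2 implies not not (q4 and q2)))): β-rule — branch into not (q3 implies q4)  //  ((q2 iff q4) or (not not q2 implies not not (q4 and q2))).
      branch 1.1 (add not (q3 implies q4)):
        not (q3 implies q4): α-rule — add q3, not q4.
        (q3 iff not q5): β-rule — branch into q3, not q5  //  not q3, not not q5.
          branch 1.1.1 (add q3, not q5):
            ○ open, literals {q3=T, q4=F, q5=F}.
          branch 1.1.2 (add not q3, not not q5):
            × closes — contains both q3 and not q3.
      branch 1.2 (add ((q2 iff q4) or (not not q2 implies not not (q4 and q2)))):
        (q3 iff not q5): β-rule — branch into q3, not q5  //  not q3, not not q5.
          branch 1.2.1 (add q3, not q5):
            ((q2 iff q4) or (not not q2 implies not not (q4 and q2))): β-rule — branch into (q2 iff q4)  //  (not not q2 implies not not (q4 and q2)).
              branch 1.2.1.1 (add (q2 iff q4)):
                (q2 iff q4): β-rule — branch into q2, q4  //  not q2, not q4.
                  branch 1.2.1.1.1 (add q2, q4):
                    ○ open, literals {q2=T, q3=T, q4=T, q5=F}.
                  branch 1.2.1.1.2 (add not q2, not q4):
                    ○ open, literals {q2=F, q3=T, q4=F, q5=F}.
              branch 1.2.1.2 (add (not not q2 implies not not (q4 and q2))):
                (not not q2 implies not not (q4 and q2)): β-rule — branch into not not not q2  //  not not (q4 and q2).
                  branch 1.2.1.2.1 (add not not not q2):
                    not not not q2: drop double negation, giving not q2.
                    ○ open, literals {q2=F, q3=T, q5=F}.
                  branch 1.2.1.2.2 (add not not (q4 and q2)):
                    not not (q4 and q2): drop double negation, giving (q4 and q2).
                    (q4 and q2): α-rule — add q4, q2.
                    ○ open, literals {q2=T, q3=T, q4=T, q5=F}.
          branch 1.2.2 (add not q3, not not q5):
            ((q2 iff q4) or (not not q2 implies not not (q4 and q2))): β-rule — branch into (q2 iff q4)  //  (not not q2 implies not not (q4 and q2)).
              branch 1.2.2.1 (add (q2 iff q4)):
                (q2 iff q4): β-rule — branch into q2, q4  //  not q2, not q4.
                  branch 1.2.2.1.1 (add q2, q4):
                    ○ open, literals {q2=T, q3=F, q4=T, q5=T}.
                  branch 1.2.2.1.2 (add not q2, not q4):
                    ○ open, literals {q2=F, q3=F, q4=F, q5=T}.
              branch 1.2.2.2 (add (not not q2 implies not not (q4 and q2))):
                (not not q2 implies not not (q4 and q2)): β-rule — branch into not not not q2  //  not not (q4 and q2).
                  branch 1.2.2.2.1 (add not not not q2):
                    not not not q2: drop double negation, giving not q2.
                    ○ open, literals {q2=F, q3=F, q5=T}.
                  branch 1.2.2.2.2 (add not not (q4 and q2)):
                    not not (q4 and q2): drop double negation, giving (q4 and q2).
                    (q4 and q2): α-rule — add q4, q2.
                    ○ open, literals {q2=T, q3=F, q4=T, q5=T}.
  branch 2 (add not ((q3 implies q4) implies ((q2 iff q4) or (not not q2 implies not not (q4 and q2)))), not (q3 iff not q5)):
    not ((q3 implies q4) implies ((q2 iff q4) or (not not q2 implies not not (q4 and q2)))): α-rule — add (q3 implies q4), not ((q2 iff q4) or (not not q2 implies not not (q4 and q2))).
    not ((q2 iff q4) or (not not q2 implies not not (q4 and q2))): α-rule — add not (q2 iff q4), not (not not q2 implies not not (q4 and q2)).
    not (not not q2 implies not not (q4 and q2)): α-rule — add not not q2, not not not (q4 and q2).
    not not q2: drop double negation, giving q2.
    not not not (q4 and q2): drop double negation, giving not (q4 and q2).
    not (q3 iff not q5): β-rule — branch into q3, not not q5  //  not q3, not q5.
      branch 2.1 (add q3, not not q5):
        (q3 implies q4): β-rule — branch into not q3  //  q4.
          branch 2.1.1 (add not q3):
            × closes — contains both q3 and not q3.
          branch 2.1.2 (add q4):
            not (q2 iff q4): β-rule — branch into q2, not q4  //  not q2, q4.
              branch 2.1.2.1 (add q2, not q4):
                × closes — contains both q4 and not q4.
              branch 2.1.2.2 (add not q2, q4):
                × closes — contains both q2 and not q2.
      branch 2.2 (add not q3, not q5):
        (q3 implies q4): β-rule — branch into not q3  //  q4.
          branch 2.2.1 (add not q3):
            not (q2 iff q4): β-rule — branch into q2, not q4  //  not q2, q4.
              branch 2.2.1.1 (add q2, not q4):
                not (q4 and q2): β-rule — branch into not q4  //  not q2.
                  branch 2.2.1.1.1 (add not q4):
                    ○ open, literals {q2=T, q3=F, q4=F, q5=F}.
                  branch 2.2.1.1.2 (add not q2):
                    × closes — contains both q2 and not q2.
              branch 2.2.1.2 (add not q2, q4):
                × closes — contains both q2 and not q2.
          branch 2.2.2 (add q4):
            not (q2 iff q4): β-rule — branch into q2, not q4  //  not q2, q4.
              branch 2.2.2.1 (add q2, not q4):
                × closes — contains both q4 and not q4.
              branch 2.2.2.2 (add not q2, q4):
                × closes — contains both q2 and not q2.
8 branches closed, 10 open.
Each open branch fixes some atoms; the unmentioned ones are free. Counting distinct full assignments: branch {q3=T, q4=F, q5=F} (q1, q2) contributes 4 new; branch {q2=T, q3=T, q4=T, q5=F} (q1) contributes 2 new; branch {q2=F, q3=T, q4=F, q5=F} (q1) contributes 0 new; branch {q2=F, q3=T, q5=F} (q1, q4) contributes 2 new; branch {q2=T, q3=T, q4=T, q5=F} (q1) contributes 0 new; branch {q2=T, q3=F, q4=T, q5=T} (q1) contributes 2 new; branch {q2=F, q3=F, q4=F, q5=T} (q1) contributes 2 new; branch {q2=F, q3=F, q5=T} (q1, q4) contributes 2 new; branch {q2=T, q3=F, q4=T, q5=T} (q1) contributes 0 new; branch {q2=T, q3=F, q4=F, q5=F} (q1) contributes 2 new. Total: 16.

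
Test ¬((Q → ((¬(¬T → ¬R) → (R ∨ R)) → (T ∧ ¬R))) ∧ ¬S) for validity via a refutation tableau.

Assume the negation and expand:
Initial set: {¬¬((Q → ((¬(¬T → ¬R) → (R ∨ R)) → (T ∧ ¬R))) ∧ ¬S)}.
¬¬((Q → ((¬(¬T → ¬R) → (R ∨ R)) → (T ∧ ¬R))) ∧ ¬S): α-rule — add (Q → ((¬(¬T → ¬R) → (R ∨ R)) → (T ∧ ¬R))), ¬S.
(Q → ((¬(¬T → ¬R) → (R ∨ R)) → (T ∧ ¬R))): β-rule — branch into ¬Q  //  ((¬(¬T → ¬R) → (R ∨ R)) → (T ∧ ¬R)).
  branch 1 (add ¬Q):
    ○ open, literals {Q=F, S=F}.
  branch 2 (add ((¬(¬T → ¬R) → (R ∨ R)) → (T ∧ ¬R))):
    ((¬(¬T → ¬R) → (R ∨ R)) → (T ∧ ¬R)): β-rule — branch into ¬(¬(¬T → ¬R) → (R ∨ R))  //  (T ∧ ¬R).
      branch 2.1 (add ¬(¬(¬T → ¬R) → (R ∨ R))):
        ¬(¬(¬T → ¬R) → (R ∨ R)): α-rule — add ¬(¬T → ¬R), ¬(R ∨ R).
        ¬(¬T → ¬R): α-rule — add ¬T, ¬¬R.
        ¬(R ∨ R): α-rule — add ¬R, ¬R.
        × closes — contains both R and ¬R.
      branch 2.2 (add (T ∧ ¬R)):
        (T ∧ ¬R): α-rule — add T, ¬R.
        ○ open, literals {R=F, S=F, T=T}.
1 branch closed, 2 open.
An open branch gives a countermodel: Q=F, S=F (unmentioned atoms arbitrary); under it the original formula is false.

Not valid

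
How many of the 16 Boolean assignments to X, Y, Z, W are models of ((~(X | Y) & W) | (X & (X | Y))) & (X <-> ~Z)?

5

Initial set: {T (((~(X | Y) & W) | (X & (X | Y))) & (X <-> ~Z))}.
T (((~(X | Y) & W) | (X & (X | Y))) & (X <-> ~Z)): α-rule — add T ((~(X | Y) & W) | (X & (X | Y))), T (X <-> ~Z).
T ((~(X | Y) & W) | (X & (X | Y))): β-rule — branch into T (~(X | Y) & W)  //  T (X & (X | Y)).
  branch 1 (add T (~(X | Y) & W)):
    T (~(X | Y) & W): α-rule — add T ~(X | Y), T W.
    T ~(X | Y): α-rule — add F X, F Y.
    T (X <-> ~Z): β-rule — branch into T X, T ~Z  //  F X, F ~Z.
      branch 1.1 (add T X, T ~Z):
        × closes — contains both X and ~X.
      branch 1.2 (add F X, F ~Z):
        ○ open, literals {W=T, X=F, Y=F, Z=T}.
  branch 2 (add T (X & (X | Y))):
    T (X & (X | Y)): α-rule — add T X, T (X | Y).
    T (X <-> ~Z): β-rule — branch into T X, T ~Z  //  F X, F ~Z.
      branch 2.1 (add T X, T ~Z):
        T (X | Y): β-rule — branch into T X  //  T Y.
          branch 2.1.1 (add T X):
            ○ open, literals {X=T, Z=F}.
          branch 2.1.2 (add T Y):
            ○ open, literals {X=T, Y=T, Z=F}.
      branch 2.2 (add F X, F ~Z):
        × closes — contains both X and ~X.
2 branches closed, 3 open.
Each open branch fixes some atoms; the unmentioned ones are free. Counting distinct full assignments: branch {W=T, X=F, Y=F, Z=T} (none free) contributes 1 new; branch {X=T, Z=F} (Y, W) contributes 4 new; branch {X=T, Y=T, Z=F} (W) contributes 0 new. Total: 5.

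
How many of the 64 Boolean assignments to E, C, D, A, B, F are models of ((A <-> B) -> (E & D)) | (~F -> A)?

Initial set: {(((A <-> B) -> (E & D)) | (~F -> A))}.
(((A <-> B) -> (E & D)) | (~F -> A)): β-rule — branch into ((A <-> B) -> (E & D))  //  (~F -> A).
  branch 1 (add ((A <-> B) -> (E & D))):
    ((A <-> B) -> (E & D)): β-rule — branch into ~(A <-> B)  //  (E & D).
      branch 1.1 (add ~(A <-> B)):
        ~(A <-> B): β-rule — branch into A, ~B  //  ~A, B.
          branch 1.1.1 (add A, ~B):
            ○ open, literals {A=1, B=0}.
          branch 1.1.2 (add ~A, B):
            ○ open, literals {A=0, B=1}.
      branch 1.2 (add (E & D)):
        (E & D): α-rule — add E, D.
        ○ open, literals {D=1, E=1}.
  branch 2 (add (~F -> A)):
    (~F -> A): β-rule — branch into ~~F  //  A.
      branch 2.1 (add ~~F):
        ○ open, literals {F=1}.
      branch 2.2 (add A):
        ○ open, literals {A=1}.
0 branches closed, 5 open.
Each open branch fixes some atoms; the unmentioned ones are free. Counting distinct full assignments: branch {A=1, B=0} (E, C, D, F) contributes 16 new; branch {A=0, B=1} (E, C, D, F) contributes 16 new; branch {D=1, E=1} (C, A, B, F) contributes 8 new; branch {F=1} (E, C, D, A, B) contributes 12 new; branch {A=1} (E, C, D, B, F) contributes 6 new. Total: 58.

58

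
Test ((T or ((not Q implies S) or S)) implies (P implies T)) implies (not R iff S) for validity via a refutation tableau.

Assume the negation and expand:
Initial set: {F (((T or ((not Q implies S) or S)) implies (P implies T)) implies (not R iff S))}.
F (((T or ((not Q implies S) or S)) implies (P implies T)) implies (not R iff S)): α-rule — add T ((T or ((not Q implies S) or S)) implies (P implies T)), F (not R iff S).
T ((T or ((not Q implies S) or S)) implies (P implies T)): β-rule — branch into F (T or ((not Q implies S) or S))  //  T (P implies T).
  branch 1 (add F (T or ((not Q implies S) or S))):
    F (T or ((not Q implies S) or S)): α-rule — add F T, F ((not Q implies S) or S).
    F ((not Q implies S) or S): α-rule — add F (not Q implies S), F S.
    F (not Q implies S): α-rule — add T not Q, F S.
    F (not R iff S): β-rule — branch into T not R, F S  //  F not R, T S.
      branch 1.1 (add T not R, F S):
        ○ open, literals {Q=false, R=false, S=false, T=false}.
      branch 1.2 (add F not R, T S):
        × closes — contains both S and not S.
  branch 2 (add T (P implies T)):
    F (not R iff S): β-rule — branch into T not R, F S  //  F not R, T S.
      branch 2.1 (add T not R, F S):
        T (P implies T): β-rule — branch into F P  //  T T.
          branch 2.1.1 (add F P):
            ○ open, literals {P=false, R=false, S=false}.
          branch 2.1.2 (add T T):
            ○ open, literals {R=false, S=false, T=true}.
      branch 2.2 (add F not R, T S):
        T (P implies T): β-rule — branch into F P  //  T T.
          branch 2.2.1 (add F P):
            ○ open, literals {P=false, R=true, S=true}.
          branch 2.2.2 (add T T):
            ○ open, literals {R=true, S=true, T=true}.
1 branch closed, 5 open.
An open branch gives a countermodel: Q=false, R=false, S=false, T=false (unmentioned atoms arbitrary); under it the original formula is false.

Not valid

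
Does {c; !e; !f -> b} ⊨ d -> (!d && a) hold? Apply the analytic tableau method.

Initial set: {c; !e; (!f -> b); !(d -> (!d && a))}.
!(d -> (!d && a)): α-rule — add d, !(!d && a).
(!f -> b): β-rule — branch into !!f  //  b.
  branch 1 (add !!f):
    !(!d && a): β-rule — branch into !!d  //  !a.
      branch 1.1 (add !!d):
        ○ open, literals {c=true, d=true, e=false, f=true}.
      branch 1.2 (add !a):
        ○ open, literals {a=false, c=true, d=true, e=false, f=true}.
  branch 2 (add b):
    !(!d && a): β-rule — branch into !!d  //  !a.
      branch 2.1 (add !!d):
        ○ open, literals {b=true, c=true, d=true, e=false}.
      branch 2.2 (add !a):
        ○ open, literals {a=false, b=true, c=true, d=true, e=false}.
0 branches closed, 4 open.
An open branch gives a countermodel: c=true, d=true, e=false, f=true (unmentioned atoms arbitrary); the premises hold there but the conclusion fails.

No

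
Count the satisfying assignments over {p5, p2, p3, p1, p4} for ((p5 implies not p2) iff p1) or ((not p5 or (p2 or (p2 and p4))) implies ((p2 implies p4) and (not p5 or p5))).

Initial set: {(((p5 implies not p2) iff p1) or ((not p5 or (p2 or (p2 and p4))) implies ((p2 implies p4) and (not p5 or p5))))}.
(((p5 implies not p2) iff p1) or ((not p5 or (p2 or (p2 and p4))) implies ((p2 implies p4) and (not p5 or p5)))): β-rule — branch into ((p5 implies not p2) iff p1)  //  ((not p5 or (p2 or (p2 and p4))) implies ((p2 implies p4) and (not p5 or p5))).
  branch 1 (add ((p5 implies not p2) iff p1)):
    ((p5 implies not p2) iff p1): β-rule — branch into (p5 implies not p2), p1  //  not (p5 implies not p2), not p1.
      branch 1.1 (add (p5 implies not p2), p1):
        (p5 implies not p2): β-rule — branch into not p5  //  not p2.
          branch 1.1.1 (add not p5):
            ○ open, literals {p1=1, p5=0}.
          branch 1.1.2 (add not p2):
            ○ open, literals {p1=1, p2=0}.
      branch 1.2 (add not (p5 implies not p2), not p1):
        not (p5 implies not p2): α-rule — add p5, not not p2.
        ○ open, literals {p1=0, p2=1, p5=1}.
  branch 2 (add ((not p5 or (p2 or (p2 and p4))) implies ((p2 implies p4) and (not p5 or p5)))):
    ((not p5 or (p2 or (p2 and p4))) implies ((p2 implies p4) and (not p5 or p5))): β-rule — branch into not (not p5 or (p2 or (p2 and p4)))  //  ((p2 implies p4) and (not p5 or p5)).
      branch 2.1 (add not (not p5 or (p2 or (p2 and p4)))):
        not (not p5 or (p2 or (p2 and p4))): α-rule — add not not p5, not (p2 or (p2 and p4)).
        not (p2 or (p2 and p4)): α-rule — add not p2, not (p2 and p4).
        not (p2 and p4): β-rule — branch into not p2  //  not p4.
          branch 2.1.1 (add not p2):
            ○ open, literals {p2=0, p5=1}.
          branch 2.1.2 (add not p4):
            ○ open, literals {p2=0, p4=0, p5=1}.
      branch 2.2 (add ((p2 implies p4) and (not p5 or p5))):
        ((p2 implies p4) and (not p5 or p5)): α-rule — add (p2 implies p4), (not p5 or p5).
        (p2 implies p4): β-rule — branch into not p2  //  p4.
          branch 2.2.1 (add not p2):
            (not p5 or p5): β-rule — branch into not p5  //  p5.
              branch 2.2.1.1 (add not p5):
                ○ open, literals {p2=0, p5=0}.
              branch 2.2.1.2 (add p5):
                ○ open, literals {p2=0, p5=1}.
          branch 2.2.2 (add p4):
            (not p5 or p5): β-rule — branch into not p5  //  p5.
              branch 2.2.2.1 (add not p5):
                ○ open, literals {p4=1, p5=0}.
              branch 2.2.2.2 (add p5):
                ○ open, literals {p4=1, p5=1}.
0 branches closed, 9 open.
Each open branch fixes some atoms; the unmentioned ones are free. Counting distinct full assignments: branch {p1=1, p5=0} (p2, p3, p4) contributes 8 new; branch {p1=1, p2=0} (p5, p3, p4) contributes 4 new; branch {p1=0, p2=1, p5=1} (p3, p4) contributes 4 new; branch {p2=0, p5=1} (p3, p1, p4) contributes 4 new; branch {p2=0, p4=0, p5=1} (p3, p1) contributes 0 new; branch {p2=0, p5=0} (p3, p1, p4) contributes 4 new; branch {p2=0, p5=1} (p3, p1, p4) contributes 0 new; branch {p4=1, p5=0} (p2, p3, p1) contributes 2 new; branch {p4=1, p5=1} (p2, p3, p1) contributes 2 new. Total: 28.

28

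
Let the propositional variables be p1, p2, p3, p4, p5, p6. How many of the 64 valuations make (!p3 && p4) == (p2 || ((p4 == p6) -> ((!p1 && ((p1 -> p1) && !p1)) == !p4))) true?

20

Initial set: {T ((!p3 && p4) == (p2 || ((p4 == p6) -> ((!p1 && ((p1 -> p1) && !p1)) == !p4))))}.
T ((!p3 && p4) == (p2 || ((p4 == p6) -> ((!p1 && ((p1 -> p1) && !p1)) == !p4)))): β-rule — branch into T (!p3 && p4), T (p2 || ((p4 == p6) -> ((!p1 && ((p1 -> p1) && !p1)) == !p4)))  //  F (!p3 && p4), F (p2 || ((p4 == p6) -> ((!p1 && ((p1 -> p1) && !p1)) == !p4))).
  branch 1 (add T (!p3 && p4), T (p2 || ((p4 == p6) -> ((!p1 && ((p1 -> p1) && !p1)) == !p4)))):
    T (!p3 && p4): α-rule — add T !p3, T p4.
    T (p2 || ((p4 == p6) -> ((!p1 && ((p1 -> p1) && !p1)) == !p4))): β-rule — branch into T p2  //  T ((p4 == p6) -> ((!p1 && ((p1 -> p1) && !p1)) == !p4)).
      branch 1.1 (add T p2):
        ○ open, literals {p2=true, p3=false, p4=true}.
      branch 1.2 (add T ((p4 == p6) -> ((!p1 && ((p1 -> p1) && !p1)) == !p4))):
        T ((p4 == p6) -> ((!p1 && ((p1 -> p1) && !p1)) == !p4)): β-rule — branch into F (p4 == p6)  //  T ((!p1 && ((p1 -> p1) && !p1)) == !p4).
          branch 1.2.1 (add F (p4 == p6)):
            F (p4 == p6): β-rule — branch into T p4, F p6  //  F p4, T p6.
              branch 1.2.1.1 (add T p4, F p6):
                ○ open, literals {p3=false, p4=true, p6=false}.
              branch 1.2.1.2 (add F p4, T p6):
                × closes — contains both p4 and !p4.
          branch 1.2.2 (add T ((!p1 && ((p1 -> p1) && !p1)) == !p4)):
            T ((!p1 && ((p1 -> p1) && !p1)) == !p4): β-rule — branch into T (!p1 && ((p1 -> p1) && !p1)), T !p4  //  F (!p1 && ((p1 -> p1) && !p1)), F !p4.
              branch 1.2.2.1 (add T (!p1 && ((p1 -> p1) && !p1)), T !p4):
                × closes — contains both p4 and !p4.
              branch 1.2.2.2 (add F (!p1 && ((p1 -> p1) && !p1)), F !p4):
                F (!p1 && ((p1 -> p1) && !p1)): β-rule — branch into F !p1  //  F ((p1 -> p1) && !p1).
                  branch 1.2.2.2.1 (add F !p1):
                    ○ open, literals {p1=true, p3=false, p4=true}.
                  branch 1.2.2.2.2 (add F ((p1 -> p1) && !p1)):
                    F ((p1 -> p1) && !p1): β-rule — branch into F (p1 -> p1)  //  F !p1.
                      branch 1.2.2.2.2.1 (add F (p1 -> p1)):
                        F (p1 -> p1): α-rule — add T p1, F p1.
                        × closes — contains both p1 and !p1.
                      branch 1.2.2.2.2.2 (add F !p1):
                        ○ open, literals {p1=true, p3=false, p4=true}.
  branch 2 (add F (!p3 && p4), F (p2 || ((p4 == p6) -> ((!p1 && ((p1 -> p1) && !p1)) == !p4)))):
    F (p2 || ((p4 == p6) -> ((!p1 && ((p1 -> p1) && !p1)) == !p4))): α-rule — add F p2, F ((p4 == p6) -> ((!p1 && ((p1 -> p1) && !p1)) == !p4)).
    F ((p4 == p6) -> ((!p1 && ((p1 -> p1) && !p1)) == !p4)): α-rule — add T (p4 == p6), F ((!p1 && ((p1 -> p1) && !p1)) == !p4).
    F (!p3 && p4): β-rule — branch into F !p3  //  F p4.
      branch 2.1 (add F !p3):
        T (p4 == p6): β-rule — branch into T p4, T p6  //  F p4, F p6.
          branch 2.1.1 (add T p4, T p6):
            F ((!p1 && ((p1 -> p1) && !p1)) == !p4): β-rule — branch into T (!p1 && ((p1 -> p1) && !p1)), F !p4  //  F (!p1 && ((p1 -> p1) && !p1)), T !p4.
              branch 2.1.1.1 (add T (!p1 && ((p1 -> p1) && !p1)), F !p4):
                T (!p1 && ((p1 -> p1) && !p1)): α-rule — add T !p1, T ((p1 -> p1) && !p1).
                T ((p1 -> p1) && !p1): α-rule — add T (p1 -> p1), T !p1.
                T (p1 -> p1): β-rule — branch into F p1  //  T p1.
                  branch 2.1.1.1.1 (add F p1):
                    ○ open, literals {p1=false, p2=false, p3=true, p4=true, p6=true}.
                  branch 2.1.1.1.2 (add T p1):
                    × closes — contains both p1 and !p1.
              branch 2.1.1.2 (add F (!p1 && ((p1 -> p1) && !p1)), T !p4):
                × closes — contains both p4 and !p4.
          branch 2.1.2 (add F p4, F p6):
            F ((!p1 && ((p1 -> p1) && !p1)) == !p4): β-rule — branch into T (!p1 && ((p1 -> p1) && !p1)), F !p4  //  F (!p1 && ((p1 -> p1) && !p1)), T !p4.
              branch 2.1.2.1 (add T (!p1 && ((p1 -> p1) && !p1)), F !p4):
                × closes — contains both p4 and !p4.
              branch 2.1.2.2 (add F (!p1 && ((p1 -> p1) && !p1)), T !p4):
                F (!p1 && ((p1 -> p1) && !p1)): β-rule — branch into F !p1  //  F ((p1 -> p1) && !p1).
                  branch 2.1.2.2.1 (add F !p1):
                    ○ open, literals {p1=true, p2=false, p3=true, p4=false, p6=false}.
                  branch 2.1.2.2.2 (add F ((p1 -> p1) && !p1)):
                    F ((p1 -> p1) && !p1): β-rule — branch into F (p1 -> p1)  //  F !p1.
                      branch 2.1.2.2.2.1 (add F (p1 -> p1)):
                        F (p1 -> p1): α-rule — add T p1, F p1.
                        × closes — contains both p1 and !p1.
                      branch 2.1.2.2.2.2 (add F !p1):
                        ○ open, literals {p1=true, p2=false, p3=true, p4=false, p6=false}.
      branch 2.2 (add F p4):
        T (p4 == p6): β-rule — branch into T p4, T p6  //  F p4, F p6.
          branch 2.2.1 (add T p4, T p6):
            × closes — contains both p4 and !p4.
          branch 2.2.2 (add F p4, F p6):
            F ((!p1 && ((p1 -> p1) && !p1)) == !p4): β-rule — branch into T (!p1 && ((p1 -> p1) && !p1)), F !p4  //  F (!p1 && ((p1 -> p1) && !p1)), T !p4.
              branch 2.2.2.1 (add T (!p1 && ((p1 -> p1) && !p1)), F !p4):
                × closes — contains both p4 and !p4.
              branch 2.2.2.2 (add F (!p1 && ((p1 -> p1) && !p1)), T !p4):
                F (!p1 && ((p1 -> p1) && !p1)): β-rule — branch into F !p1  //  F ((p1 -> p1) && !p1).
                  branch 2.2.2.2.1 (add F !p1):
                    ○ open, literals {p1=true, p2=false, p4=false, p6=false}.
                  branch 2.2.2.2.2 (add F ((p1 -> p1) && !p1)):
                    F ((p1 -> p1) && !p1): β-rule — branch into F (p1 -> p1)  //  F !p1.
                      branch 2.2.2.2.2.1 (add F (p1 -> p1)):
                        F (p1 -> p1): α-rule — add T p1, F p1.
                        × closes — contains both p1 and !p1.
                      branch 2.2.2.2.2.2 (add F !p1):
                        ○ open, literals {p1=true, p2=false, p4=false, p6=false}.
10 branches closed, 9 open.
Each open branch fixes some atoms; the unmentioned ones are free. Counting distinct full assignments: branch {p2=true, p3=false, p4=true} (p1, p5, p6) contributes 8 new; branch {p3=false, p4=true, p6=false} (p1, p2, p5) contributes 4 new; branch {p1=true, p3=false, p4=true} (p2, p5, p6) contributes 2 new; branch {p1=true, p3=false, p4=true} (p2, p5, p6) contributes 0 new; branch {p1=false, p2=false, p3=true, p4=true, p6=true} (p5) contributes 2 new; branch {p1=true, p2=false, p3=true, p4=false, p6=false} (p5) contributes 2 new; branch {p1=true, p2=false, p3=true, p4=false, p6=false} (p5) contributes 0 new; branch {p1=true, p2=false, p4=false, p6=false} (p3, p5) contributes 2 new; branch {p1=true, p2=false, p4=false, p6=false} (p3, p5) contributes 0 new. Total: 20.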